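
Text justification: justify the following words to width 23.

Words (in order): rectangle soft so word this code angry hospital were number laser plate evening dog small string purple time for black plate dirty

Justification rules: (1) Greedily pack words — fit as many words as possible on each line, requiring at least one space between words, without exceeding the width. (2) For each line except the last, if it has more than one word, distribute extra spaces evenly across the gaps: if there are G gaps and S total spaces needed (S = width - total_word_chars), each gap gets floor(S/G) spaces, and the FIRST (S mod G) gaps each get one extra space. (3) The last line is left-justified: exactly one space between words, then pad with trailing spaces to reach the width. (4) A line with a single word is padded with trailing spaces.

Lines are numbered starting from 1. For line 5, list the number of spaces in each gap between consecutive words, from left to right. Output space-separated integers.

Line 1: ['rectangle', 'soft', 'so', 'word'] (min_width=22, slack=1)
Line 2: ['this', 'code', 'angry'] (min_width=15, slack=8)
Line 3: ['hospital', 'were', 'number'] (min_width=20, slack=3)
Line 4: ['laser', 'plate', 'evening', 'dog'] (min_width=23, slack=0)
Line 5: ['small', 'string', 'purple'] (min_width=19, slack=4)
Line 6: ['time', 'for', 'black', 'plate'] (min_width=20, slack=3)
Line 7: ['dirty'] (min_width=5, slack=18)

Answer: 3 3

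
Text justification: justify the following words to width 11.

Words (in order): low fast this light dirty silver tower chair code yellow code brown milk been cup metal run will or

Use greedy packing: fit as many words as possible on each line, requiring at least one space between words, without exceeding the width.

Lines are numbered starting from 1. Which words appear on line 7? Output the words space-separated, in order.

Line 1: ['low', 'fast'] (min_width=8, slack=3)
Line 2: ['this', 'light'] (min_width=10, slack=1)
Line 3: ['dirty'] (min_width=5, slack=6)
Line 4: ['silver'] (min_width=6, slack=5)
Line 5: ['tower', 'chair'] (min_width=11, slack=0)
Line 6: ['code', 'yellow'] (min_width=11, slack=0)
Line 7: ['code', 'brown'] (min_width=10, slack=1)
Line 8: ['milk', 'been'] (min_width=9, slack=2)
Line 9: ['cup', 'metal'] (min_width=9, slack=2)
Line 10: ['run', 'will', 'or'] (min_width=11, slack=0)

Answer: code brown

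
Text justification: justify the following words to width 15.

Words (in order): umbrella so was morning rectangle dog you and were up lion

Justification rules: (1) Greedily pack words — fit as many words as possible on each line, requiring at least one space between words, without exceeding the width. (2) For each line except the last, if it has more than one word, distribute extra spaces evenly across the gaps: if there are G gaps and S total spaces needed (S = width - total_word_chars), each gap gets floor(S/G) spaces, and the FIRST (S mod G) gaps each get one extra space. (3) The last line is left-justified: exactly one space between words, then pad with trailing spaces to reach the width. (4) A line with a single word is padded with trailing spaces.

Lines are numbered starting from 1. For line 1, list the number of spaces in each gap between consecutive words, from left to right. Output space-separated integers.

Answer: 1 1

Derivation:
Line 1: ['umbrella', 'so', 'was'] (min_width=15, slack=0)
Line 2: ['morning'] (min_width=7, slack=8)
Line 3: ['rectangle', 'dog'] (min_width=13, slack=2)
Line 4: ['you', 'and', 'were', 'up'] (min_width=15, slack=0)
Line 5: ['lion'] (min_width=4, slack=11)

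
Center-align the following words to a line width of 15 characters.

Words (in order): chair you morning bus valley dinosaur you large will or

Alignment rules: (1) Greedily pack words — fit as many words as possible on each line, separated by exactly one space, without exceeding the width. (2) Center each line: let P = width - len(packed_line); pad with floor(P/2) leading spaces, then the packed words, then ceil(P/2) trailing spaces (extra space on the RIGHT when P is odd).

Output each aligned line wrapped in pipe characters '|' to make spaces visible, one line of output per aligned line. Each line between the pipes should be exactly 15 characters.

Line 1: ['chair', 'you'] (min_width=9, slack=6)
Line 2: ['morning', 'bus'] (min_width=11, slack=4)
Line 3: ['valley', 'dinosaur'] (min_width=15, slack=0)
Line 4: ['you', 'large', 'will'] (min_width=14, slack=1)
Line 5: ['or'] (min_width=2, slack=13)

Answer: |   chair you   |
|  morning bus  |
|valley dinosaur|
|you large will |
|      or       |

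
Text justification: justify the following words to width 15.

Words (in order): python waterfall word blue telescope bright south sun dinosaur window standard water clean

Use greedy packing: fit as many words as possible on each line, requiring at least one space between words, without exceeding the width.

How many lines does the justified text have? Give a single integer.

Answer: 7

Derivation:
Line 1: ['python'] (min_width=6, slack=9)
Line 2: ['waterfall', 'word'] (min_width=14, slack=1)
Line 3: ['blue', 'telescope'] (min_width=14, slack=1)
Line 4: ['bright', 'south'] (min_width=12, slack=3)
Line 5: ['sun', 'dinosaur'] (min_width=12, slack=3)
Line 6: ['window', 'standard'] (min_width=15, slack=0)
Line 7: ['water', 'clean'] (min_width=11, slack=4)
Total lines: 7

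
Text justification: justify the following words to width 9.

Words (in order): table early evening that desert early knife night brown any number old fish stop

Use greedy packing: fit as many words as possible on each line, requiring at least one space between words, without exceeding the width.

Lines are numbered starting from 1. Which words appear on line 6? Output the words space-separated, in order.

Line 1: ['table'] (min_width=5, slack=4)
Line 2: ['early'] (min_width=5, slack=4)
Line 3: ['evening'] (min_width=7, slack=2)
Line 4: ['that'] (min_width=4, slack=5)
Line 5: ['desert'] (min_width=6, slack=3)
Line 6: ['early'] (min_width=5, slack=4)
Line 7: ['knife'] (min_width=5, slack=4)
Line 8: ['night'] (min_width=5, slack=4)
Line 9: ['brown', 'any'] (min_width=9, slack=0)
Line 10: ['number'] (min_width=6, slack=3)
Line 11: ['old', 'fish'] (min_width=8, slack=1)
Line 12: ['stop'] (min_width=4, slack=5)

Answer: early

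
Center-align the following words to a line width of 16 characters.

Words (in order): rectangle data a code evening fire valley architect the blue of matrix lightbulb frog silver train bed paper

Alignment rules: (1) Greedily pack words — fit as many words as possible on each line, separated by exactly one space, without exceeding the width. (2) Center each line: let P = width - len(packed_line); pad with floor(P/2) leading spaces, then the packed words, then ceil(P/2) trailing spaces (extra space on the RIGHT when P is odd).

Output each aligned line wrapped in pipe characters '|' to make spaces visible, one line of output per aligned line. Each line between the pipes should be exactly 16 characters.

Line 1: ['rectangle', 'data', 'a'] (min_width=16, slack=0)
Line 2: ['code', 'evening'] (min_width=12, slack=4)
Line 3: ['fire', 'valley'] (min_width=11, slack=5)
Line 4: ['architect', 'the'] (min_width=13, slack=3)
Line 5: ['blue', 'of', 'matrix'] (min_width=14, slack=2)
Line 6: ['lightbulb', 'frog'] (min_width=14, slack=2)
Line 7: ['silver', 'train', 'bed'] (min_width=16, slack=0)
Line 8: ['paper'] (min_width=5, slack=11)

Answer: |rectangle data a|
|  code evening  |
|  fire valley   |
| architect the  |
| blue of matrix |
| lightbulb frog |
|silver train bed|
|     paper      |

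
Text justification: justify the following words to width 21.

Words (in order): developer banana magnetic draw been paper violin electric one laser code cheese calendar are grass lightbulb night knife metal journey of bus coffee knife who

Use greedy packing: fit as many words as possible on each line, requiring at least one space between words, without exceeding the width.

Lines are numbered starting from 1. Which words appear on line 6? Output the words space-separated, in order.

Answer: lightbulb night knife

Derivation:
Line 1: ['developer', 'banana'] (min_width=16, slack=5)
Line 2: ['magnetic', 'draw', 'been'] (min_width=18, slack=3)
Line 3: ['paper', 'violin', 'electric'] (min_width=21, slack=0)
Line 4: ['one', 'laser', 'code', 'cheese'] (min_width=21, slack=0)
Line 5: ['calendar', 'are', 'grass'] (min_width=18, slack=3)
Line 6: ['lightbulb', 'night', 'knife'] (min_width=21, slack=0)
Line 7: ['metal', 'journey', 'of', 'bus'] (min_width=20, slack=1)
Line 8: ['coffee', 'knife', 'who'] (min_width=16, slack=5)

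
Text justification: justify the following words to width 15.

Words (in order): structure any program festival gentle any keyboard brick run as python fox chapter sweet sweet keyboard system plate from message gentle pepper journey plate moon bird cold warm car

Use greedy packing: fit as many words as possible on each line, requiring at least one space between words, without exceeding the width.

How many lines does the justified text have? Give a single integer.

Line 1: ['structure', 'any'] (min_width=13, slack=2)
Line 2: ['program'] (min_width=7, slack=8)
Line 3: ['festival', 'gentle'] (min_width=15, slack=0)
Line 4: ['any', 'keyboard'] (min_width=12, slack=3)
Line 5: ['brick', 'run', 'as'] (min_width=12, slack=3)
Line 6: ['python', 'fox'] (min_width=10, slack=5)
Line 7: ['chapter', 'sweet'] (min_width=13, slack=2)
Line 8: ['sweet', 'keyboard'] (min_width=14, slack=1)
Line 9: ['system', 'plate'] (min_width=12, slack=3)
Line 10: ['from', 'message'] (min_width=12, slack=3)
Line 11: ['gentle', 'pepper'] (min_width=13, slack=2)
Line 12: ['journey', 'plate'] (min_width=13, slack=2)
Line 13: ['moon', 'bird', 'cold'] (min_width=14, slack=1)
Line 14: ['warm', 'car'] (min_width=8, slack=7)
Total lines: 14

Answer: 14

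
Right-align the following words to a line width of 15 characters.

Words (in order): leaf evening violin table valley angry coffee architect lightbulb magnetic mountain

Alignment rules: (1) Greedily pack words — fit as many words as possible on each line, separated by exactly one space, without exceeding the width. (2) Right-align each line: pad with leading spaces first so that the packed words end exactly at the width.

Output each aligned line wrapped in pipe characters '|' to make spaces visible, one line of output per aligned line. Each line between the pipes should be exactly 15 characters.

Line 1: ['leaf', 'evening'] (min_width=12, slack=3)
Line 2: ['violin', 'table'] (min_width=12, slack=3)
Line 3: ['valley', 'angry'] (min_width=12, slack=3)
Line 4: ['coffee'] (min_width=6, slack=9)
Line 5: ['architect'] (min_width=9, slack=6)
Line 6: ['lightbulb'] (min_width=9, slack=6)
Line 7: ['magnetic'] (min_width=8, slack=7)
Line 8: ['mountain'] (min_width=8, slack=7)

Answer: |   leaf evening|
|   violin table|
|   valley angry|
|         coffee|
|      architect|
|      lightbulb|
|       magnetic|
|       mountain|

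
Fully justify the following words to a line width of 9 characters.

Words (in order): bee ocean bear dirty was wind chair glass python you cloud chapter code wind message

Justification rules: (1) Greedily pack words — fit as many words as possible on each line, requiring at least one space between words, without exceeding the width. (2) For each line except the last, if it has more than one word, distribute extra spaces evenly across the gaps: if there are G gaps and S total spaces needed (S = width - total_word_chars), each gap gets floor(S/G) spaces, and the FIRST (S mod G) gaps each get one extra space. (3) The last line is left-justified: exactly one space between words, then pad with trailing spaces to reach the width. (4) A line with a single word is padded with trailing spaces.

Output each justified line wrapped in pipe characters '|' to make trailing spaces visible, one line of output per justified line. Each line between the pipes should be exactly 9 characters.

Line 1: ['bee', 'ocean'] (min_width=9, slack=0)
Line 2: ['bear'] (min_width=4, slack=5)
Line 3: ['dirty', 'was'] (min_width=9, slack=0)
Line 4: ['wind'] (min_width=4, slack=5)
Line 5: ['chair'] (min_width=5, slack=4)
Line 6: ['glass'] (min_width=5, slack=4)
Line 7: ['python'] (min_width=6, slack=3)
Line 8: ['you', 'cloud'] (min_width=9, slack=0)
Line 9: ['chapter'] (min_width=7, slack=2)
Line 10: ['code', 'wind'] (min_width=9, slack=0)
Line 11: ['message'] (min_width=7, slack=2)

Answer: |bee ocean|
|bear     |
|dirty was|
|wind     |
|chair    |
|glass    |
|python   |
|you cloud|
|chapter  |
|code wind|
|message  |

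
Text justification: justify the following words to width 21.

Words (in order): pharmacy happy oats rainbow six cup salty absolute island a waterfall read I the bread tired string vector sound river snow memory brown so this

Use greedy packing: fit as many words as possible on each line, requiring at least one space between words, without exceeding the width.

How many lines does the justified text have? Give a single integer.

Answer: 8

Derivation:
Line 1: ['pharmacy', 'happy', 'oats'] (min_width=19, slack=2)
Line 2: ['rainbow', 'six', 'cup', 'salty'] (min_width=21, slack=0)
Line 3: ['absolute', 'island', 'a'] (min_width=17, slack=4)
Line 4: ['waterfall', 'read', 'I', 'the'] (min_width=20, slack=1)
Line 5: ['bread', 'tired', 'string'] (min_width=18, slack=3)
Line 6: ['vector', 'sound', 'river'] (min_width=18, slack=3)
Line 7: ['snow', 'memory', 'brown', 'so'] (min_width=20, slack=1)
Line 8: ['this'] (min_width=4, slack=17)
Total lines: 8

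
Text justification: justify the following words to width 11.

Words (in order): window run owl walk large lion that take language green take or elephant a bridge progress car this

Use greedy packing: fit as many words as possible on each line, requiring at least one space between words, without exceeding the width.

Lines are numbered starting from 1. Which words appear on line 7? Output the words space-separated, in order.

Answer: or elephant

Derivation:
Line 1: ['window', 'run'] (min_width=10, slack=1)
Line 2: ['owl', 'walk'] (min_width=8, slack=3)
Line 3: ['large', 'lion'] (min_width=10, slack=1)
Line 4: ['that', 'take'] (min_width=9, slack=2)
Line 5: ['language'] (min_width=8, slack=3)
Line 6: ['green', 'take'] (min_width=10, slack=1)
Line 7: ['or', 'elephant'] (min_width=11, slack=0)
Line 8: ['a', 'bridge'] (min_width=8, slack=3)
Line 9: ['progress'] (min_width=8, slack=3)
Line 10: ['car', 'this'] (min_width=8, slack=3)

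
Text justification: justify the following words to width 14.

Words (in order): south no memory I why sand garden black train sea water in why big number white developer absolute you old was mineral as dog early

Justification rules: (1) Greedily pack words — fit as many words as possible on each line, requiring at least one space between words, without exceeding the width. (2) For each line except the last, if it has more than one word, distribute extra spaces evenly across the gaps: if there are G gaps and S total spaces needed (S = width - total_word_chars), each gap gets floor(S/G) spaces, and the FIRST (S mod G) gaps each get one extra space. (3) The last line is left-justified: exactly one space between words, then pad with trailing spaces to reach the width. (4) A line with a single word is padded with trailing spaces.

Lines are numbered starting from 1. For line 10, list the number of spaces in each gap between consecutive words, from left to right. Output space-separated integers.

Line 1: ['south', 'no'] (min_width=8, slack=6)
Line 2: ['memory', 'I', 'why'] (min_width=12, slack=2)
Line 3: ['sand', 'garden'] (min_width=11, slack=3)
Line 4: ['black', 'train'] (min_width=11, slack=3)
Line 5: ['sea', 'water', 'in'] (min_width=12, slack=2)
Line 6: ['why', 'big', 'number'] (min_width=14, slack=0)
Line 7: ['white'] (min_width=5, slack=9)
Line 8: ['developer'] (min_width=9, slack=5)
Line 9: ['absolute', 'you'] (min_width=12, slack=2)
Line 10: ['old', 'was'] (min_width=7, slack=7)
Line 11: ['mineral', 'as', 'dog'] (min_width=14, slack=0)
Line 12: ['early'] (min_width=5, slack=9)

Answer: 8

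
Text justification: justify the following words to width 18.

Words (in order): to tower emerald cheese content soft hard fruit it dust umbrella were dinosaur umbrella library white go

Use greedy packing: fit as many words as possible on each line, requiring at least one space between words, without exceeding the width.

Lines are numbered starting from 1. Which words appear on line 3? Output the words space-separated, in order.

Line 1: ['to', 'tower', 'emerald'] (min_width=16, slack=2)
Line 2: ['cheese', 'content'] (min_width=14, slack=4)
Line 3: ['soft', 'hard', 'fruit', 'it'] (min_width=18, slack=0)
Line 4: ['dust', 'umbrella', 'were'] (min_width=18, slack=0)
Line 5: ['dinosaur', 'umbrella'] (min_width=17, slack=1)
Line 6: ['library', 'white', 'go'] (min_width=16, slack=2)

Answer: soft hard fruit it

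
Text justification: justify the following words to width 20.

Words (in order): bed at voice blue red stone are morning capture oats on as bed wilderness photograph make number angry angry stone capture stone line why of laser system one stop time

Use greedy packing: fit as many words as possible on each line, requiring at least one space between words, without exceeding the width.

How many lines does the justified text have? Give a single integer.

Answer: 9

Derivation:
Line 1: ['bed', 'at', 'voice', 'blue'] (min_width=17, slack=3)
Line 2: ['red', 'stone', 'are'] (min_width=13, slack=7)
Line 3: ['morning', 'capture', 'oats'] (min_width=20, slack=0)
Line 4: ['on', 'as', 'bed', 'wilderness'] (min_width=20, slack=0)
Line 5: ['photograph', 'make'] (min_width=15, slack=5)
Line 6: ['number', 'angry', 'angry'] (min_width=18, slack=2)
Line 7: ['stone', 'capture', 'stone'] (min_width=19, slack=1)
Line 8: ['line', 'why', 'of', 'laser'] (min_width=17, slack=3)
Line 9: ['system', 'one', 'stop', 'time'] (min_width=20, slack=0)
Total lines: 9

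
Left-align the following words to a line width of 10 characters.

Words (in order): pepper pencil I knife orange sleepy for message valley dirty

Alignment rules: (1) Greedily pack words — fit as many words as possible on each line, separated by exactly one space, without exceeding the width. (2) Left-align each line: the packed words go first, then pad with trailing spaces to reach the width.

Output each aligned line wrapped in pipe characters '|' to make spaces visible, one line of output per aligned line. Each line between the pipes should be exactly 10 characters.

Line 1: ['pepper'] (min_width=6, slack=4)
Line 2: ['pencil', 'I'] (min_width=8, slack=2)
Line 3: ['knife'] (min_width=5, slack=5)
Line 4: ['orange'] (min_width=6, slack=4)
Line 5: ['sleepy', 'for'] (min_width=10, slack=0)
Line 6: ['message'] (min_width=7, slack=3)
Line 7: ['valley'] (min_width=6, slack=4)
Line 8: ['dirty'] (min_width=5, slack=5)

Answer: |pepper    |
|pencil I  |
|knife     |
|orange    |
|sleepy for|
|message   |
|valley    |
|dirty     |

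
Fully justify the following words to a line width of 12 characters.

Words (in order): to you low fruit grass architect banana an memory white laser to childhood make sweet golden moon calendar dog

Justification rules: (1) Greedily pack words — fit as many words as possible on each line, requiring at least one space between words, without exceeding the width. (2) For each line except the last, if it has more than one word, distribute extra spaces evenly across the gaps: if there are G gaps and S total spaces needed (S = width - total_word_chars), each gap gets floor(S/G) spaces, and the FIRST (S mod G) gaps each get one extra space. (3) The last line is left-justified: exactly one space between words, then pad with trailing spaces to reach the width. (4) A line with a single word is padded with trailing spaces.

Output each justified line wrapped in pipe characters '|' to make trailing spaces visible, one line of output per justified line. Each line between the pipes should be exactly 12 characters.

Answer: |to  you  low|
|fruit  grass|
|architect   |
|banana    an|
|memory white|
|laser     to|
|childhood   |
|make   sweet|
|golden  moon|
|calendar dog|

Derivation:
Line 1: ['to', 'you', 'low'] (min_width=10, slack=2)
Line 2: ['fruit', 'grass'] (min_width=11, slack=1)
Line 3: ['architect'] (min_width=9, slack=3)
Line 4: ['banana', 'an'] (min_width=9, slack=3)
Line 5: ['memory', 'white'] (min_width=12, slack=0)
Line 6: ['laser', 'to'] (min_width=8, slack=4)
Line 7: ['childhood'] (min_width=9, slack=3)
Line 8: ['make', 'sweet'] (min_width=10, slack=2)
Line 9: ['golden', 'moon'] (min_width=11, slack=1)
Line 10: ['calendar', 'dog'] (min_width=12, slack=0)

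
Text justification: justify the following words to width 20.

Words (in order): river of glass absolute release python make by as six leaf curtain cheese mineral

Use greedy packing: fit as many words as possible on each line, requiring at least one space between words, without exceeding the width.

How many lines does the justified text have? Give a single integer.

Answer: 5

Derivation:
Line 1: ['river', 'of', 'glass'] (min_width=14, slack=6)
Line 2: ['absolute', 'release'] (min_width=16, slack=4)
Line 3: ['python', 'make', 'by', 'as'] (min_width=17, slack=3)
Line 4: ['six', 'leaf', 'curtain'] (min_width=16, slack=4)
Line 5: ['cheese', 'mineral'] (min_width=14, slack=6)
Total lines: 5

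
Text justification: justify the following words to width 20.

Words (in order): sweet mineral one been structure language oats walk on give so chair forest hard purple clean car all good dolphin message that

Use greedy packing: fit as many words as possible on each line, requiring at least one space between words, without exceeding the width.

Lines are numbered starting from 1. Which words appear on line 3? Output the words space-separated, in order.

Line 1: ['sweet', 'mineral', 'one'] (min_width=17, slack=3)
Line 2: ['been', 'structure'] (min_width=14, slack=6)
Line 3: ['language', 'oats', 'walk'] (min_width=18, slack=2)
Line 4: ['on', 'give', 'so', 'chair'] (min_width=16, slack=4)
Line 5: ['forest', 'hard', 'purple'] (min_width=18, slack=2)
Line 6: ['clean', 'car', 'all', 'good'] (min_width=18, slack=2)
Line 7: ['dolphin', 'message', 'that'] (min_width=20, slack=0)

Answer: language oats walk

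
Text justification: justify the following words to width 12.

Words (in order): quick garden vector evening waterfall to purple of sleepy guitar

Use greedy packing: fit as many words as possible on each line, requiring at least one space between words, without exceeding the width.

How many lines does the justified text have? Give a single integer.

Line 1: ['quick', 'garden'] (min_width=12, slack=0)
Line 2: ['vector'] (min_width=6, slack=6)
Line 3: ['evening'] (min_width=7, slack=5)
Line 4: ['waterfall', 'to'] (min_width=12, slack=0)
Line 5: ['purple', 'of'] (min_width=9, slack=3)
Line 6: ['sleepy'] (min_width=6, slack=6)
Line 7: ['guitar'] (min_width=6, slack=6)
Total lines: 7

Answer: 7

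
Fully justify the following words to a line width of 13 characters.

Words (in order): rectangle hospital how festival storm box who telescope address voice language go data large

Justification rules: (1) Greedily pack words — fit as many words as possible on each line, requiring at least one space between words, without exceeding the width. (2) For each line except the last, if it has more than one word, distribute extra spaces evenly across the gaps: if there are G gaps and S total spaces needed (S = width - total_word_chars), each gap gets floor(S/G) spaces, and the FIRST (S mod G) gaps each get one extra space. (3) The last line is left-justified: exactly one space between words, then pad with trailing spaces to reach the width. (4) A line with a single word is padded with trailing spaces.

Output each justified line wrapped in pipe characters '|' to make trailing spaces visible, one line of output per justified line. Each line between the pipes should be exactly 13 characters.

Answer: |rectangle    |
|hospital  how|
|festival     |
|storm box who|
|telescope    |
|address voice|
|language   go|
|data large   |

Derivation:
Line 1: ['rectangle'] (min_width=9, slack=4)
Line 2: ['hospital', 'how'] (min_width=12, slack=1)
Line 3: ['festival'] (min_width=8, slack=5)
Line 4: ['storm', 'box', 'who'] (min_width=13, slack=0)
Line 5: ['telescope'] (min_width=9, slack=4)
Line 6: ['address', 'voice'] (min_width=13, slack=0)
Line 7: ['language', 'go'] (min_width=11, slack=2)
Line 8: ['data', 'large'] (min_width=10, slack=3)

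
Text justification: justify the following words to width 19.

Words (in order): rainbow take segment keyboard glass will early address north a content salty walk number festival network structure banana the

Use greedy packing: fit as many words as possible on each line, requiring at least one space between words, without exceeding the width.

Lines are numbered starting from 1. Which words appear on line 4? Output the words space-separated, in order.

Answer: address north a

Derivation:
Line 1: ['rainbow', 'take'] (min_width=12, slack=7)
Line 2: ['segment', 'keyboard'] (min_width=16, slack=3)
Line 3: ['glass', 'will', 'early'] (min_width=16, slack=3)
Line 4: ['address', 'north', 'a'] (min_width=15, slack=4)
Line 5: ['content', 'salty', 'walk'] (min_width=18, slack=1)
Line 6: ['number', 'festival'] (min_width=15, slack=4)
Line 7: ['network', 'structure'] (min_width=17, slack=2)
Line 8: ['banana', 'the'] (min_width=10, slack=9)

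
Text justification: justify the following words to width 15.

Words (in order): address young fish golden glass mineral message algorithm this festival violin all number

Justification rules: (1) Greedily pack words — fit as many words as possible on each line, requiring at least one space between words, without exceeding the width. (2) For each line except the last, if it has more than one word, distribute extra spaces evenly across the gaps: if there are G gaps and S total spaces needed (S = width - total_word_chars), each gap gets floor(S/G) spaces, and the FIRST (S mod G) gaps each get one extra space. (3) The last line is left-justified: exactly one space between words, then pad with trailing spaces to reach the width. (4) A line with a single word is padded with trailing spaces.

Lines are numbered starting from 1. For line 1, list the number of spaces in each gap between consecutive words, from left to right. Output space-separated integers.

Line 1: ['address', 'young'] (min_width=13, slack=2)
Line 2: ['fish', 'golden'] (min_width=11, slack=4)
Line 3: ['glass', 'mineral'] (min_width=13, slack=2)
Line 4: ['message'] (min_width=7, slack=8)
Line 5: ['algorithm', 'this'] (min_width=14, slack=1)
Line 6: ['festival', 'violin'] (min_width=15, slack=0)
Line 7: ['all', 'number'] (min_width=10, slack=5)

Answer: 3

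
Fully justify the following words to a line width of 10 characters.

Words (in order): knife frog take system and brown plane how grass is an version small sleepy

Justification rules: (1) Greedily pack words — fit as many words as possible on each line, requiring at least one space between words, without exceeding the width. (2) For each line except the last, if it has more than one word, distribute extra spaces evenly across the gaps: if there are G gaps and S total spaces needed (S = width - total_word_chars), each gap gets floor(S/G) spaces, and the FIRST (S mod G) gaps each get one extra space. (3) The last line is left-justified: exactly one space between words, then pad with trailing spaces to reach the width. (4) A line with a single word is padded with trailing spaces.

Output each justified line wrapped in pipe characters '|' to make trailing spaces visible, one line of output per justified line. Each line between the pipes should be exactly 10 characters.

Line 1: ['knife', 'frog'] (min_width=10, slack=0)
Line 2: ['take'] (min_width=4, slack=6)
Line 3: ['system', 'and'] (min_width=10, slack=0)
Line 4: ['brown'] (min_width=5, slack=5)
Line 5: ['plane', 'how'] (min_width=9, slack=1)
Line 6: ['grass', 'is'] (min_width=8, slack=2)
Line 7: ['an', 'version'] (min_width=10, slack=0)
Line 8: ['small'] (min_width=5, slack=5)
Line 9: ['sleepy'] (min_width=6, slack=4)

Answer: |knife frog|
|take      |
|system and|
|brown     |
|plane  how|
|grass   is|
|an version|
|small     |
|sleepy    |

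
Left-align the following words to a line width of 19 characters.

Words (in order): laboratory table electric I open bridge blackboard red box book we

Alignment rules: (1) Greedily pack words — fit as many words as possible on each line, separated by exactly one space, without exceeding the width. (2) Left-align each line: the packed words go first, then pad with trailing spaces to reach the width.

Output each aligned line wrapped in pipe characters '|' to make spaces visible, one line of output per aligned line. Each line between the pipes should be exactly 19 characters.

Answer: |laboratory table   |
|electric I open    |
|bridge blackboard  |
|red box book we    |

Derivation:
Line 1: ['laboratory', 'table'] (min_width=16, slack=3)
Line 2: ['electric', 'I', 'open'] (min_width=15, slack=4)
Line 3: ['bridge', 'blackboard'] (min_width=17, slack=2)
Line 4: ['red', 'box', 'book', 'we'] (min_width=15, slack=4)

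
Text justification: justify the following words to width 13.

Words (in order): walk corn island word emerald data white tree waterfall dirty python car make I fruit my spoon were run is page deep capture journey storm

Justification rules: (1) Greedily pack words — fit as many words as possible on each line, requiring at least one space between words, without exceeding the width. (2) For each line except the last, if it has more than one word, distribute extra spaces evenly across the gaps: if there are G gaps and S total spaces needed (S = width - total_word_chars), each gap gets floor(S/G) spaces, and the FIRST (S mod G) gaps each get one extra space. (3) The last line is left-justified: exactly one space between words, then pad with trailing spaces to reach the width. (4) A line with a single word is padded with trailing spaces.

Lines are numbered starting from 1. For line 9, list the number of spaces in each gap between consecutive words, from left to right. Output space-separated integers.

Line 1: ['walk', 'corn'] (min_width=9, slack=4)
Line 2: ['island', 'word'] (min_width=11, slack=2)
Line 3: ['emerald', 'data'] (min_width=12, slack=1)
Line 4: ['white', 'tree'] (min_width=10, slack=3)
Line 5: ['waterfall'] (min_width=9, slack=4)
Line 6: ['dirty', 'python'] (min_width=12, slack=1)
Line 7: ['car', 'make', 'I'] (min_width=10, slack=3)
Line 8: ['fruit', 'my'] (min_width=8, slack=5)
Line 9: ['spoon', 'were'] (min_width=10, slack=3)
Line 10: ['run', 'is', 'page'] (min_width=11, slack=2)
Line 11: ['deep', 'capture'] (min_width=12, slack=1)
Line 12: ['journey', 'storm'] (min_width=13, slack=0)

Answer: 4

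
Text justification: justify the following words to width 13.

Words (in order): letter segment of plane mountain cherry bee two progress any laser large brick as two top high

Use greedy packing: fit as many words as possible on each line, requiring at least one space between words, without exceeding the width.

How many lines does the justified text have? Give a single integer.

Line 1: ['letter'] (min_width=6, slack=7)
Line 2: ['segment', 'of'] (min_width=10, slack=3)
Line 3: ['plane'] (min_width=5, slack=8)
Line 4: ['mountain'] (min_width=8, slack=5)
Line 5: ['cherry', 'bee'] (min_width=10, slack=3)
Line 6: ['two', 'progress'] (min_width=12, slack=1)
Line 7: ['any', 'laser'] (min_width=9, slack=4)
Line 8: ['large', 'brick'] (min_width=11, slack=2)
Line 9: ['as', 'two', 'top'] (min_width=10, slack=3)
Line 10: ['high'] (min_width=4, slack=9)
Total lines: 10

Answer: 10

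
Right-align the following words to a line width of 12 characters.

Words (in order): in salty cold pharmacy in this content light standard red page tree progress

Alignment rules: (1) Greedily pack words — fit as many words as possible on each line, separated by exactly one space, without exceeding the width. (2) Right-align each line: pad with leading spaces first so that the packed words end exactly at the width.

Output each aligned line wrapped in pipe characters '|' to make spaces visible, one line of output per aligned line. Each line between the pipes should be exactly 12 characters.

Line 1: ['in', 'salty'] (min_width=8, slack=4)
Line 2: ['cold'] (min_width=4, slack=8)
Line 3: ['pharmacy', 'in'] (min_width=11, slack=1)
Line 4: ['this', 'content'] (min_width=12, slack=0)
Line 5: ['light'] (min_width=5, slack=7)
Line 6: ['standard', 'red'] (min_width=12, slack=0)
Line 7: ['page', 'tree'] (min_width=9, slack=3)
Line 8: ['progress'] (min_width=8, slack=4)

Answer: |    in salty|
|        cold|
| pharmacy in|
|this content|
|       light|
|standard red|
|   page tree|
|    progress|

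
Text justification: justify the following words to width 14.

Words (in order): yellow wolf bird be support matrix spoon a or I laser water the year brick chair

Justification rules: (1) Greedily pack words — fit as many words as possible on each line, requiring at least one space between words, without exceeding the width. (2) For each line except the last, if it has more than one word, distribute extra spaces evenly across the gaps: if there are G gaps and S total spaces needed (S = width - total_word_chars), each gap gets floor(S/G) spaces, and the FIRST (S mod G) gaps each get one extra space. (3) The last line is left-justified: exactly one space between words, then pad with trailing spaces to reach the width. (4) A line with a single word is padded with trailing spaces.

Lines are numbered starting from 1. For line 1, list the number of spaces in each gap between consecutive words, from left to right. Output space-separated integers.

Answer: 4

Derivation:
Line 1: ['yellow', 'wolf'] (min_width=11, slack=3)
Line 2: ['bird', 'be'] (min_width=7, slack=7)
Line 3: ['support', 'matrix'] (min_width=14, slack=0)
Line 4: ['spoon', 'a', 'or', 'I'] (min_width=12, slack=2)
Line 5: ['laser', 'water'] (min_width=11, slack=3)
Line 6: ['the', 'year', 'brick'] (min_width=14, slack=0)
Line 7: ['chair'] (min_width=5, slack=9)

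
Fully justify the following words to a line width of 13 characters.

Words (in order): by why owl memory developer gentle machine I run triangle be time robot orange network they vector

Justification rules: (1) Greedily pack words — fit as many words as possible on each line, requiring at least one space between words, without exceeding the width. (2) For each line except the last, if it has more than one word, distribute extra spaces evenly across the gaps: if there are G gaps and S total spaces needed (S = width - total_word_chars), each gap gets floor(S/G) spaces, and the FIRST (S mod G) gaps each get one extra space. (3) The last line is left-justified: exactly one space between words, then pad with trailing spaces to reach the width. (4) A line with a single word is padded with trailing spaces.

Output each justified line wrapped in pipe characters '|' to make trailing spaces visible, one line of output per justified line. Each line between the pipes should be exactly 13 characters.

Answer: |by   why  owl|
|memory       |
|developer    |
|gentle       |
|machine I run|
|triangle   be|
|time    robot|
|orange       |
|network  they|
|vector       |

Derivation:
Line 1: ['by', 'why', 'owl'] (min_width=10, slack=3)
Line 2: ['memory'] (min_width=6, slack=7)
Line 3: ['developer'] (min_width=9, slack=4)
Line 4: ['gentle'] (min_width=6, slack=7)
Line 5: ['machine', 'I', 'run'] (min_width=13, slack=0)
Line 6: ['triangle', 'be'] (min_width=11, slack=2)
Line 7: ['time', 'robot'] (min_width=10, slack=3)
Line 8: ['orange'] (min_width=6, slack=7)
Line 9: ['network', 'they'] (min_width=12, slack=1)
Line 10: ['vector'] (min_width=6, slack=7)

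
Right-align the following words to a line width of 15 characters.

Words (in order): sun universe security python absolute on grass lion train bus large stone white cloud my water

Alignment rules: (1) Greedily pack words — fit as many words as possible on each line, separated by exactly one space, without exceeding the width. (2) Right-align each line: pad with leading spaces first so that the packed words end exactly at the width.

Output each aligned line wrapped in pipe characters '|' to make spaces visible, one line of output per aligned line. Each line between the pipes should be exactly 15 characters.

Line 1: ['sun', 'universe'] (min_width=12, slack=3)
Line 2: ['security', 'python'] (min_width=15, slack=0)
Line 3: ['absolute', 'on'] (min_width=11, slack=4)
Line 4: ['grass', 'lion'] (min_width=10, slack=5)
Line 5: ['train', 'bus', 'large'] (min_width=15, slack=0)
Line 6: ['stone', 'white'] (min_width=11, slack=4)
Line 7: ['cloud', 'my', 'water'] (min_width=14, slack=1)

Answer: |   sun universe|
|security python|
|    absolute on|
|     grass lion|
|train bus large|
|    stone white|
| cloud my water|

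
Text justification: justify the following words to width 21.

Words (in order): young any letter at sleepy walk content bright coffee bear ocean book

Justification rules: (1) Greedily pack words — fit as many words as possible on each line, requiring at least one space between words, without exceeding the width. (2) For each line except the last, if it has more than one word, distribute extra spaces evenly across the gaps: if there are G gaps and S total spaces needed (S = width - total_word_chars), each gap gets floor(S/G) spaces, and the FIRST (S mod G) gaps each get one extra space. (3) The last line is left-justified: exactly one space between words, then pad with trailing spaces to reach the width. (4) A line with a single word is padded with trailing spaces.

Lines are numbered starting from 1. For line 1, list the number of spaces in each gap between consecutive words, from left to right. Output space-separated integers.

Answer: 2 2 1

Derivation:
Line 1: ['young', 'any', 'letter', 'at'] (min_width=19, slack=2)
Line 2: ['sleepy', 'walk', 'content'] (min_width=19, slack=2)
Line 3: ['bright', 'coffee', 'bear'] (min_width=18, slack=3)
Line 4: ['ocean', 'book'] (min_width=10, slack=11)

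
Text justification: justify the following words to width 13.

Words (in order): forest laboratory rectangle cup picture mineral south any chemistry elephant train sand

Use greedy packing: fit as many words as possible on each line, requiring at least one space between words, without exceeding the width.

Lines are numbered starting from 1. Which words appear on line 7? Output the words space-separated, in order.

Line 1: ['forest'] (min_width=6, slack=7)
Line 2: ['laboratory'] (min_width=10, slack=3)
Line 3: ['rectangle', 'cup'] (min_width=13, slack=0)
Line 4: ['picture'] (min_width=7, slack=6)
Line 5: ['mineral', 'south'] (min_width=13, slack=0)
Line 6: ['any', 'chemistry'] (min_width=13, slack=0)
Line 7: ['elephant'] (min_width=8, slack=5)
Line 8: ['train', 'sand'] (min_width=10, slack=3)

Answer: elephant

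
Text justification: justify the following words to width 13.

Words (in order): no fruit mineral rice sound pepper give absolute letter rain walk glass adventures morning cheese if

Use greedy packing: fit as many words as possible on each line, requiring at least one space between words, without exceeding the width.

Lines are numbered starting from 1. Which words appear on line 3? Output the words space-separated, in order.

Answer: sound pepper

Derivation:
Line 1: ['no', 'fruit'] (min_width=8, slack=5)
Line 2: ['mineral', 'rice'] (min_width=12, slack=1)
Line 3: ['sound', 'pepper'] (min_width=12, slack=1)
Line 4: ['give', 'absolute'] (min_width=13, slack=0)
Line 5: ['letter', 'rain'] (min_width=11, slack=2)
Line 6: ['walk', 'glass'] (min_width=10, slack=3)
Line 7: ['adventures'] (min_width=10, slack=3)
Line 8: ['morning'] (min_width=7, slack=6)
Line 9: ['cheese', 'if'] (min_width=9, slack=4)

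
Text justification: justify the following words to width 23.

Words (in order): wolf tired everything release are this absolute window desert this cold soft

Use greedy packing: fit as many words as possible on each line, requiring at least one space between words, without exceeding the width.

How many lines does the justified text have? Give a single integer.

Answer: 4

Derivation:
Line 1: ['wolf', 'tired', 'everything'] (min_width=21, slack=2)
Line 2: ['release', 'are', 'this'] (min_width=16, slack=7)
Line 3: ['absolute', 'window', 'desert'] (min_width=22, slack=1)
Line 4: ['this', 'cold', 'soft'] (min_width=14, slack=9)
Total lines: 4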